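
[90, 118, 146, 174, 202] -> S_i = 90 + 28*i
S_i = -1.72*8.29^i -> [-1.72, -14.26, -118.21, -979.92, -8123.56]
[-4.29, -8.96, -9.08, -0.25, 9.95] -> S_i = Random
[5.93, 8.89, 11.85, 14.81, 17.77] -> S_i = 5.93 + 2.96*i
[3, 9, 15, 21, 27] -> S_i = 3 + 6*i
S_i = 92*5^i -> [92, 460, 2300, 11500, 57500]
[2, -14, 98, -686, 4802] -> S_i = 2*-7^i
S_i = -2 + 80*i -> [-2, 78, 158, 238, 318]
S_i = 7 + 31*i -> [7, 38, 69, 100, 131]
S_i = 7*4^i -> [7, 28, 112, 448, 1792]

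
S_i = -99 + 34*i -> [-99, -65, -31, 3, 37]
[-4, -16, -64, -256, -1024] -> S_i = -4*4^i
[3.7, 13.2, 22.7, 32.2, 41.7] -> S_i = 3.70 + 9.50*i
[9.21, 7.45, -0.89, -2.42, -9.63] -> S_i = Random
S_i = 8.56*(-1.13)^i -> [8.56, -9.67, 10.93, -12.35, 13.96]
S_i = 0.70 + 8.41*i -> [0.7, 9.11, 17.52, 25.93, 34.34]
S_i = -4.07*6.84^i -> [-4.07, -27.84, -190.42, -1302.45, -8908.79]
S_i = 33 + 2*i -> [33, 35, 37, 39, 41]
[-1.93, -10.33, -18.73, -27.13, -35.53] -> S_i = -1.93 + -8.40*i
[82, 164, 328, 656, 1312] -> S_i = 82*2^i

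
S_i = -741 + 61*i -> [-741, -680, -619, -558, -497]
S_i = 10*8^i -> [10, 80, 640, 5120, 40960]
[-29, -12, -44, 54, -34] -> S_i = Random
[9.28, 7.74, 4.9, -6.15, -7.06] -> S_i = Random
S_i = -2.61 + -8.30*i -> [-2.61, -10.91, -19.21, -27.51, -35.81]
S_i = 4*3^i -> [4, 12, 36, 108, 324]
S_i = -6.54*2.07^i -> [-6.54, -13.54, -28.02, -58.01, -120.08]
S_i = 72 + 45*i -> [72, 117, 162, 207, 252]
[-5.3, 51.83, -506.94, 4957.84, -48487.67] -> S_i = -5.30*(-9.78)^i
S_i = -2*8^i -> [-2, -16, -128, -1024, -8192]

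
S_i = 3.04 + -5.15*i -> [3.04, -2.11, -7.26, -12.41, -17.56]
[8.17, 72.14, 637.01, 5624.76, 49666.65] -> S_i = 8.17*8.83^i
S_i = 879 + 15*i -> [879, 894, 909, 924, 939]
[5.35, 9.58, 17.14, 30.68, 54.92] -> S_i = 5.35*1.79^i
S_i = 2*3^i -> [2, 6, 18, 54, 162]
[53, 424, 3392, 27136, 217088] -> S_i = 53*8^i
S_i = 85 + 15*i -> [85, 100, 115, 130, 145]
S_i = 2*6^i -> [2, 12, 72, 432, 2592]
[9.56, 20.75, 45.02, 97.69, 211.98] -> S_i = 9.56*2.17^i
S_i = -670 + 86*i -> [-670, -584, -498, -412, -326]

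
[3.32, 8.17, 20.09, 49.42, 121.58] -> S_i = 3.32*2.46^i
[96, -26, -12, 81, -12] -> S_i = Random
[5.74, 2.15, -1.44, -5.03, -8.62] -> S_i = 5.74 + -3.59*i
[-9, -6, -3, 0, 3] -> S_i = -9 + 3*i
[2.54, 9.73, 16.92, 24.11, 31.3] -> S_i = 2.54 + 7.19*i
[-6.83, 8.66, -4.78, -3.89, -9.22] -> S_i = Random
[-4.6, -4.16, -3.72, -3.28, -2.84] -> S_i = -4.60 + 0.44*i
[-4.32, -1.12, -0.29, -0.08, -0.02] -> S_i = -4.32*0.26^i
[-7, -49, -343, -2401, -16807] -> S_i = -7*7^i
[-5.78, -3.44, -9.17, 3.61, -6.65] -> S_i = Random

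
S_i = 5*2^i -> [5, 10, 20, 40, 80]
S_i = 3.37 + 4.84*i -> [3.37, 8.21, 13.05, 17.89, 22.73]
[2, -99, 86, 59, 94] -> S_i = Random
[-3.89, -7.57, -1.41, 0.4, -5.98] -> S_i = Random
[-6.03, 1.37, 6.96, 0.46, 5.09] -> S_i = Random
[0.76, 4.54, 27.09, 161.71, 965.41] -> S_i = 0.76*5.97^i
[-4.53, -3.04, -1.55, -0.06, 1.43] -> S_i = -4.53 + 1.49*i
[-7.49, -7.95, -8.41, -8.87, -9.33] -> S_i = -7.49 + -0.46*i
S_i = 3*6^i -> [3, 18, 108, 648, 3888]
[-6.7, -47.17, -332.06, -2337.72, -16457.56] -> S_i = -6.70*7.04^i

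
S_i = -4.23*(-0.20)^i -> [-4.23, 0.85, -0.17, 0.03, -0.01]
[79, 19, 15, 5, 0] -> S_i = Random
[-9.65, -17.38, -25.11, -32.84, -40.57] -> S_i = -9.65 + -7.73*i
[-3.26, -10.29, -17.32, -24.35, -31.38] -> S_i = -3.26 + -7.03*i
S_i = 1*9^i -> [1, 9, 81, 729, 6561]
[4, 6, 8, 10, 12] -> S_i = 4 + 2*i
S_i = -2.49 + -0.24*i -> [-2.49, -2.73, -2.97, -3.21, -3.45]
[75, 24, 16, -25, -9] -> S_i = Random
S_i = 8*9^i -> [8, 72, 648, 5832, 52488]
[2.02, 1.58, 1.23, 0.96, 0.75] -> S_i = 2.02*0.78^i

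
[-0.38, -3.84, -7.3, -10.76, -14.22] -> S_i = -0.38 + -3.46*i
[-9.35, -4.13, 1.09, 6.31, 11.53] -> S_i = -9.35 + 5.22*i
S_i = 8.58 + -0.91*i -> [8.58, 7.67, 6.76, 5.85, 4.94]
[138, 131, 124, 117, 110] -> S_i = 138 + -7*i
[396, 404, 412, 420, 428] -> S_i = 396 + 8*i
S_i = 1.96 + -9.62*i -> [1.96, -7.66, -17.28, -26.9, -36.52]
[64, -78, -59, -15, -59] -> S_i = Random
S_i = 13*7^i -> [13, 91, 637, 4459, 31213]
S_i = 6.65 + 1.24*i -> [6.65, 7.89, 9.13, 10.37, 11.61]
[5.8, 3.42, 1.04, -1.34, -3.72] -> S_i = 5.80 + -2.38*i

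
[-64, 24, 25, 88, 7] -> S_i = Random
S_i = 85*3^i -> [85, 255, 765, 2295, 6885]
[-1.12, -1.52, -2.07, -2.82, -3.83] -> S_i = -1.12*1.36^i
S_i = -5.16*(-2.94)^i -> [-5.16, 15.17, -44.6, 131.13, -385.51]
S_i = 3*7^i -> [3, 21, 147, 1029, 7203]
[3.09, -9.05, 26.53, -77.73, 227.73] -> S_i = 3.09*(-2.93)^i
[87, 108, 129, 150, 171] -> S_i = 87 + 21*i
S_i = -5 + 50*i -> [-5, 45, 95, 145, 195]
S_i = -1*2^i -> [-1, -2, -4, -8, -16]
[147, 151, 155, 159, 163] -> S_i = 147 + 4*i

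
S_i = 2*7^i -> [2, 14, 98, 686, 4802]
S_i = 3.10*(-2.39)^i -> [3.1, -7.41, 17.71, -42.32, 101.15]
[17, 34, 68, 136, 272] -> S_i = 17*2^i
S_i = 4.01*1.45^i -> [4.01, 5.81, 8.43, 12.22, 17.73]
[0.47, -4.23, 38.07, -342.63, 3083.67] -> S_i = 0.47*(-9.00)^i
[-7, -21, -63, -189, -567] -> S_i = -7*3^i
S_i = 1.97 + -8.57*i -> [1.97, -6.6, -15.17, -23.74, -32.31]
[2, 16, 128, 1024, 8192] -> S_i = 2*8^i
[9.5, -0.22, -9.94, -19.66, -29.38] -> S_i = 9.50 + -9.72*i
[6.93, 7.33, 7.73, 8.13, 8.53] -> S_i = 6.93 + 0.40*i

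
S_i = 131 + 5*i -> [131, 136, 141, 146, 151]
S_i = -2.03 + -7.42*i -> [-2.03, -9.45, -16.87, -24.29, -31.71]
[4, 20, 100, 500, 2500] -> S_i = 4*5^i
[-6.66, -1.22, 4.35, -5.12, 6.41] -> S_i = Random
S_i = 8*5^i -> [8, 40, 200, 1000, 5000]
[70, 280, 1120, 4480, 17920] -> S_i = 70*4^i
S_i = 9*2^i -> [9, 18, 36, 72, 144]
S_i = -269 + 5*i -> [-269, -264, -259, -254, -249]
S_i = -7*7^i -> [-7, -49, -343, -2401, -16807]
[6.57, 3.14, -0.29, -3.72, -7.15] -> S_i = 6.57 + -3.43*i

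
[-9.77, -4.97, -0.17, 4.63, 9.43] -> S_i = -9.77 + 4.80*i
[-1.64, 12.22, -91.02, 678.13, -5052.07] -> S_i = -1.64*(-7.45)^i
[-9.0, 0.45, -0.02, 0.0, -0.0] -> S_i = -9.00*(-0.05)^i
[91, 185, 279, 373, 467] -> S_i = 91 + 94*i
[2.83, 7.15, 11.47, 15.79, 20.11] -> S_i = 2.83 + 4.32*i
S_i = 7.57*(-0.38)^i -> [7.57, -2.88, 1.09, -0.42, 0.16]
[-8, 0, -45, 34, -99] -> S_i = Random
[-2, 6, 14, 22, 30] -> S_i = -2 + 8*i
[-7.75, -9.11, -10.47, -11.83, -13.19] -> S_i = -7.75 + -1.36*i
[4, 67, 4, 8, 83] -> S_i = Random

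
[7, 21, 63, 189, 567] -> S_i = 7*3^i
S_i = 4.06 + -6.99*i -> [4.06, -2.93, -9.92, -16.91, -23.9]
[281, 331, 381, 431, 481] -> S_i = 281 + 50*i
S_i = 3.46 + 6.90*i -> [3.46, 10.36, 17.26, 24.16, 31.06]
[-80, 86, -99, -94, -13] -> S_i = Random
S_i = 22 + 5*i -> [22, 27, 32, 37, 42]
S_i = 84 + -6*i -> [84, 78, 72, 66, 60]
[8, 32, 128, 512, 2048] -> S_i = 8*4^i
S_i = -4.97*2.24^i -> [-4.97, -11.13, -24.94, -55.86, -125.13]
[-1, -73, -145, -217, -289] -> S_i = -1 + -72*i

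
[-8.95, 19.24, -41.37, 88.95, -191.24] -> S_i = -8.95*(-2.15)^i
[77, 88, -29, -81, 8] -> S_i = Random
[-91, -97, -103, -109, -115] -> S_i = -91 + -6*i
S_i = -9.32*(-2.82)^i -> [-9.32, 26.28, -74.12, 209.01, -589.4]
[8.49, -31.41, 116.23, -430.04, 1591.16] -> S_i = 8.49*(-3.70)^i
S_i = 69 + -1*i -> [69, 68, 67, 66, 65]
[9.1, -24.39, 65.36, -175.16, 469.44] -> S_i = 9.10*(-2.68)^i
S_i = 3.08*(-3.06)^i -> [3.08, -9.42, 28.84, -88.25, 270.05]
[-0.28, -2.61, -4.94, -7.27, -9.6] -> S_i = -0.28 + -2.33*i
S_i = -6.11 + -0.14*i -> [-6.11, -6.25, -6.39, -6.53, -6.67]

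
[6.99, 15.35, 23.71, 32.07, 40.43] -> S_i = 6.99 + 8.36*i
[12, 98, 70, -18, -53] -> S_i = Random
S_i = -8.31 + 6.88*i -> [-8.31, -1.43, 5.45, 12.33, 19.21]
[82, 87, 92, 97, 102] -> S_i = 82 + 5*i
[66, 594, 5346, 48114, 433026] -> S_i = 66*9^i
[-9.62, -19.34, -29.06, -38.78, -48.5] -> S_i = -9.62 + -9.72*i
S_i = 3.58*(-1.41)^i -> [3.58, -5.05, 7.12, -10.04, 14.15]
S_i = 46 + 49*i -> [46, 95, 144, 193, 242]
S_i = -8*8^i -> [-8, -64, -512, -4096, -32768]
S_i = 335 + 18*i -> [335, 353, 371, 389, 407]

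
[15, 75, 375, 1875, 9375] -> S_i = 15*5^i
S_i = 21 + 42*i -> [21, 63, 105, 147, 189]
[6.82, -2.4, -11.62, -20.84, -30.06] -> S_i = 6.82 + -9.22*i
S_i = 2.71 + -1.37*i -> [2.71, 1.34, -0.03, -1.4, -2.77]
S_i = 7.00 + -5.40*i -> [7.0, 1.6, -3.8, -9.2, -14.6]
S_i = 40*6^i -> [40, 240, 1440, 8640, 51840]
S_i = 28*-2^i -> [28, -56, 112, -224, 448]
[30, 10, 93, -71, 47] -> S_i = Random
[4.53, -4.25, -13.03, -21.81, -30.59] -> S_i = 4.53 + -8.78*i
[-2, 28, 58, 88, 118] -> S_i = -2 + 30*i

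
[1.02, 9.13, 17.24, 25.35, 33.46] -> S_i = 1.02 + 8.11*i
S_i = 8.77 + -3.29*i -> [8.77, 5.48, 2.19, -1.1, -4.39]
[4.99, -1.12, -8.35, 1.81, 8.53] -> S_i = Random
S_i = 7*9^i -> [7, 63, 567, 5103, 45927]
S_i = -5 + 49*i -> [-5, 44, 93, 142, 191]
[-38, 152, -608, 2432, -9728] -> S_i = -38*-4^i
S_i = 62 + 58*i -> [62, 120, 178, 236, 294]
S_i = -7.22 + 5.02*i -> [-7.22, -2.2, 2.82, 7.84, 12.86]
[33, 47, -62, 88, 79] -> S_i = Random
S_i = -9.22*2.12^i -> [-9.22, -19.55, -41.44, -87.85, -186.24]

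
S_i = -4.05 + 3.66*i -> [-4.05, -0.39, 3.27, 6.93, 10.59]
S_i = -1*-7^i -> [-1, 7, -49, 343, -2401]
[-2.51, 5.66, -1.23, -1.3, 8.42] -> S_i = Random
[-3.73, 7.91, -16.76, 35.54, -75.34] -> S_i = -3.73*(-2.12)^i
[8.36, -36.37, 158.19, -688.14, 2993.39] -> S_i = 8.36*(-4.35)^i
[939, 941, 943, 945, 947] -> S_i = 939 + 2*i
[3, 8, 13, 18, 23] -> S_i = 3 + 5*i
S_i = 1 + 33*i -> [1, 34, 67, 100, 133]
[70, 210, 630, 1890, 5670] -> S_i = 70*3^i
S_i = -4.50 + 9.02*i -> [-4.5, 4.52, 13.54, 22.56, 31.58]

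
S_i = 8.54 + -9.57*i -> [8.54, -1.03, -10.6, -20.17, -29.74]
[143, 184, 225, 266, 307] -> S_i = 143 + 41*i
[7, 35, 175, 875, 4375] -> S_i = 7*5^i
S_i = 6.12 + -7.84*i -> [6.12, -1.72, -9.56, -17.4, -25.24]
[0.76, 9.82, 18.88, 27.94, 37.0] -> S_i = 0.76 + 9.06*i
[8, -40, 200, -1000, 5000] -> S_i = 8*-5^i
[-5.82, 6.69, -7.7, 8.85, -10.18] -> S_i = -5.82*(-1.15)^i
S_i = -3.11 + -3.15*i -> [-3.11, -6.26, -9.41, -12.56, -15.71]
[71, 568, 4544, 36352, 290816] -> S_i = 71*8^i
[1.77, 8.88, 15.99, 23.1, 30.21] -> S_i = 1.77 + 7.11*i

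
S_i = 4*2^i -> [4, 8, 16, 32, 64]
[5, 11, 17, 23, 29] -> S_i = 5 + 6*i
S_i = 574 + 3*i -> [574, 577, 580, 583, 586]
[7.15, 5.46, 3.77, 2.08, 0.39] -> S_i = 7.15 + -1.69*i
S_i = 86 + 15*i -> [86, 101, 116, 131, 146]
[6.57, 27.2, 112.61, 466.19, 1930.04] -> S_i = 6.57*4.14^i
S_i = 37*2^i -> [37, 74, 148, 296, 592]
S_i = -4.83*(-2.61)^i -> [-4.83, 12.61, -32.9, 85.88, -224.13]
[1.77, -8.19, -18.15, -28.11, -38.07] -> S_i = 1.77 + -9.96*i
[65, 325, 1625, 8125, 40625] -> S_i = 65*5^i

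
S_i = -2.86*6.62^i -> [-2.86, -18.93, -125.34, -829.74, -5492.85]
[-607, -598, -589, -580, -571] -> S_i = -607 + 9*i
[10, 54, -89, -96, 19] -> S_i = Random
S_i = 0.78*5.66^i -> [0.78, 4.41, 24.99, 141.43, 800.5]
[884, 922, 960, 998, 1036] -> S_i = 884 + 38*i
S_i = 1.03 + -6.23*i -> [1.03, -5.2, -11.43, -17.66, -23.89]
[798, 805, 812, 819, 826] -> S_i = 798 + 7*i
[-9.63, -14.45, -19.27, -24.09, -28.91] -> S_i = -9.63 + -4.82*i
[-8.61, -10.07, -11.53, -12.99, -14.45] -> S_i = -8.61 + -1.46*i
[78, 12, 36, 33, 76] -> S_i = Random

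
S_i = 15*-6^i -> [15, -90, 540, -3240, 19440]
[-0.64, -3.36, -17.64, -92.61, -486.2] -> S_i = -0.64*5.25^i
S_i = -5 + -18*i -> [-5, -23, -41, -59, -77]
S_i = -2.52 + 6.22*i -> [-2.52, 3.7, 9.92, 16.14, 22.36]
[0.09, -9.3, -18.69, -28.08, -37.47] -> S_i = 0.09 + -9.39*i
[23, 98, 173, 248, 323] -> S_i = 23 + 75*i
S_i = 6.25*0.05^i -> [6.25, 0.31, 0.02, 0.0, 0.0]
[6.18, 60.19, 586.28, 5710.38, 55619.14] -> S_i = 6.18*9.74^i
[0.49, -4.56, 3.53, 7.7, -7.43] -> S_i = Random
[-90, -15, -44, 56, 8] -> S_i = Random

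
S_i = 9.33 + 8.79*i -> [9.33, 18.12, 26.91, 35.7, 44.49]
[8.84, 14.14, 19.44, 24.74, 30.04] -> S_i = 8.84 + 5.30*i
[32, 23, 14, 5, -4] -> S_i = 32 + -9*i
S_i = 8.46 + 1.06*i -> [8.46, 9.52, 10.58, 11.64, 12.7]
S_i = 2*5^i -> [2, 10, 50, 250, 1250]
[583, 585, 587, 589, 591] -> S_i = 583 + 2*i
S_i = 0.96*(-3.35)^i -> [0.96, -3.22, 10.77, -36.09, 120.91]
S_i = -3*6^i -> [-3, -18, -108, -648, -3888]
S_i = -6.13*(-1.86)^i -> [-6.13, 11.4, -21.21, 39.45, -73.37]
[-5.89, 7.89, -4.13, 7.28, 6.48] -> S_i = Random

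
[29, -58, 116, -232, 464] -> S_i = 29*-2^i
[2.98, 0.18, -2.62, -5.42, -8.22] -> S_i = 2.98 + -2.80*i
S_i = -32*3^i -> [-32, -96, -288, -864, -2592]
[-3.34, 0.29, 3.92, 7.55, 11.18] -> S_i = -3.34 + 3.63*i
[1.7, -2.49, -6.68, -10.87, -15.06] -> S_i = 1.70 + -4.19*i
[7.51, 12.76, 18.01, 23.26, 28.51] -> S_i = 7.51 + 5.25*i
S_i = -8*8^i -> [-8, -64, -512, -4096, -32768]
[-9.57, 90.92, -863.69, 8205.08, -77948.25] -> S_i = -9.57*(-9.50)^i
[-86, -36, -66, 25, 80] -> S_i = Random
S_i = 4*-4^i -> [4, -16, 64, -256, 1024]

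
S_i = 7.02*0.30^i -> [7.02, 2.11, 0.63, 0.19, 0.06]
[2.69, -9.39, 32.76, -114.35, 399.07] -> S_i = 2.69*(-3.49)^i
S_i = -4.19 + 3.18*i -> [-4.19, -1.01, 2.17, 5.35, 8.53]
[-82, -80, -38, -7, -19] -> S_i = Random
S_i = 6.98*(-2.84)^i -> [6.98, -19.82, 56.3, -159.89, 454.08]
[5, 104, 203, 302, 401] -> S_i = 5 + 99*i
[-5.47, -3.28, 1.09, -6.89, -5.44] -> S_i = Random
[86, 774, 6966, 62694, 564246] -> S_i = 86*9^i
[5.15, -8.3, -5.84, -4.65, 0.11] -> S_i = Random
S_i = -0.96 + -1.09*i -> [-0.96, -2.05, -3.14, -4.23, -5.32]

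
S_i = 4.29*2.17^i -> [4.29, 9.31, 20.2, 43.84, 95.13]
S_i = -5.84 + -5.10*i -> [-5.84, -10.94, -16.04, -21.14, -26.24]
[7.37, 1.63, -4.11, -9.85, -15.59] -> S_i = 7.37 + -5.74*i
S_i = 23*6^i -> [23, 138, 828, 4968, 29808]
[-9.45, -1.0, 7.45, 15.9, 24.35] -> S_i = -9.45 + 8.45*i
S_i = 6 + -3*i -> [6, 3, 0, -3, -6]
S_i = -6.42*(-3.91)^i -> [-6.42, 25.1, -98.15, 383.76, -1500.52]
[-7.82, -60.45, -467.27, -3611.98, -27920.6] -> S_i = -7.82*7.73^i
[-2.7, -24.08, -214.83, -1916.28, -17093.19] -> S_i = -2.70*8.92^i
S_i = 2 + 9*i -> [2, 11, 20, 29, 38]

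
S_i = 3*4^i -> [3, 12, 48, 192, 768]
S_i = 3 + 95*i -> [3, 98, 193, 288, 383]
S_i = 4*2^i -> [4, 8, 16, 32, 64]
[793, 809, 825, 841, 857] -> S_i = 793 + 16*i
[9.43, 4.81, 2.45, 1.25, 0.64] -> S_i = 9.43*0.51^i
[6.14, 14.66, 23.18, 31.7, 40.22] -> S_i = 6.14 + 8.52*i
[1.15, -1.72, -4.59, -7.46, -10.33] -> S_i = 1.15 + -2.87*i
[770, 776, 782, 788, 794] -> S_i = 770 + 6*i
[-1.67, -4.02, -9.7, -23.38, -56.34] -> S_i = -1.67*2.41^i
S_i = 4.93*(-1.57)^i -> [4.93, -7.74, 12.15, -19.08, 29.95]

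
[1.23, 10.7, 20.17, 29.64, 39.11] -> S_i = 1.23 + 9.47*i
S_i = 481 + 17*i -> [481, 498, 515, 532, 549]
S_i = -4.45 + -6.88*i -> [-4.45, -11.33, -18.21, -25.09, -31.97]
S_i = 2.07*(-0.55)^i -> [2.07, -1.14, 0.63, -0.34, 0.19]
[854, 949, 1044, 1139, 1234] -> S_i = 854 + 95*i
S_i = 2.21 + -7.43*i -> [2.21, -5.22, -12.65, -20.08, -27.51]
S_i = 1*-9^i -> [1, -9, 81, -729, 6561]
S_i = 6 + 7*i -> [6, 13, 20, 27, 34]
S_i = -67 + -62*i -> [-67, -129, -191, -253, -315]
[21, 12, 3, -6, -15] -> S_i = 21 + -9*i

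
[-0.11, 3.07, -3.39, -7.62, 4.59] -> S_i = Random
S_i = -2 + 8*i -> [-2, 6, 14, 22, 30]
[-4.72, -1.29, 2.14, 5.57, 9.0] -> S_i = -4.72 + 3.43*i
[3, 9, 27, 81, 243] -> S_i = 3*3^i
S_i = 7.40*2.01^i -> [7.4, 14.87, 29.9, 60.09, 120.79]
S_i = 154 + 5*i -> [154, 159, 164, 169, 174]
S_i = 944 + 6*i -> [944, 950, 956, 962, 968]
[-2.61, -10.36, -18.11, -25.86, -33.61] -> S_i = -2.61 + -7.75*i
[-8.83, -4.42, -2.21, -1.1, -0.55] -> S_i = -8.83*0.50^i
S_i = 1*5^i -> [1, 5, 25, 125, 625]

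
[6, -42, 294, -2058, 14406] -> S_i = 6*-7^i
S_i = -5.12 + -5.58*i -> [-5.12, -10.7, -16.28, -21.86, -27.44]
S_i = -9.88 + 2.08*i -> [-9.88, -7.8, -5.72, -3.64, -1.56]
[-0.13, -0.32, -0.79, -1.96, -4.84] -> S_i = -0.13*2.47^i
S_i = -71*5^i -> [-71, -355, -1775, -8875, -44375]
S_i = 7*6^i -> [7, 42, 252, 1512, 9072]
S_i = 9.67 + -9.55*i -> [9.67, 0.12, -9.43, -18.98, -28.53]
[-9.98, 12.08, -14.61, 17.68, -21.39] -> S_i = -9.98*(-1.21)^i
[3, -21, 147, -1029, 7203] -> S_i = 3*-7^i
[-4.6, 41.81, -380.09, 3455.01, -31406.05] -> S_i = -4.60*(-9.09)^i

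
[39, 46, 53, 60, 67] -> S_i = 39 + 7*i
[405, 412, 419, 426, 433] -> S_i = 405 + 7*i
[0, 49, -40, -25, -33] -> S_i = Random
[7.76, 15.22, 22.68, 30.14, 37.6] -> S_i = 7.76 + 7.46*i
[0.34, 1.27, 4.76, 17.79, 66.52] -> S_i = 0.34*3.74^i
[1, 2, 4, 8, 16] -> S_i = 1*2^i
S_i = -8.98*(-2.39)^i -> [-8.98, 21.46, -51.29, 122.59, -293.0]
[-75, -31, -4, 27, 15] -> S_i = Random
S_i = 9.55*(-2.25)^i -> [9.55, -21.49, 48.35, -108.78, 244.76]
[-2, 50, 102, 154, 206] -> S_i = -2 + 52*i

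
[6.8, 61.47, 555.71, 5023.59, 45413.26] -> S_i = 6.80*9.04^i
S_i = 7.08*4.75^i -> [7.08, 33.63, 159.74, 758.78, 3604.19]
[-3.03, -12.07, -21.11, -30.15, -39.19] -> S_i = -3.03 + -9.04*i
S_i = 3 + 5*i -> [3, 8, 13, 18, 23]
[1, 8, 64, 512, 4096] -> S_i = 1*8^i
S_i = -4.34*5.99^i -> [-4.34, -26.0, -155.72, -932.76, -5587.24]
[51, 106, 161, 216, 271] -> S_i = 51 + 55*i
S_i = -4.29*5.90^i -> [-4.29, -25.31, -149.33, -881.08, -5198.35]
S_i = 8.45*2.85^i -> [8.45, 24.08, 68.64, 195.61, 557.49]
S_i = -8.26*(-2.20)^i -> [-8.26, 18.17, -39.98, 87.95, -193.5]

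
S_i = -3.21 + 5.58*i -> [-3.21, 2.37, 7.95, 13.53, 19.11]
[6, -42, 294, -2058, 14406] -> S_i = 6*-7^i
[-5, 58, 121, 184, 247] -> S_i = -5 + 63*i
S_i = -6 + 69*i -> [-6, 63, 132, 201, 270]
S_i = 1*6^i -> [1, 6, 36, 216, 1296]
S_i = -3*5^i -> [-3, -15, -75, -375, -1875]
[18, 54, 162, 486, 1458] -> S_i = 18*3^i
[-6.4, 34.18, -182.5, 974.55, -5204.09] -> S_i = -6.40*(-5.34)^i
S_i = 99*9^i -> [99, 891, 8019, 72171, 649539]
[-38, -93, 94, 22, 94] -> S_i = Random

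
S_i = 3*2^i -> [3, 6, 12, 24, 48]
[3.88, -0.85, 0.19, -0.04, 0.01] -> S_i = 3.88*(-0.22)^i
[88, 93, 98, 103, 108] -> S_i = 88 + 5*i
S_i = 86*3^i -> [86, 258, 774, 2322, 6966]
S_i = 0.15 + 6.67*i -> [0.15, 6.82, 13.49, 20.16, 26.83]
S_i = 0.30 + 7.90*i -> [0.3, 8.2, 16.1, 24.0, 31.9]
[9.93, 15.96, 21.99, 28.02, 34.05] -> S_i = 9.93 + 6.03*i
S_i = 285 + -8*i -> [285, 277, 269, 261, 253]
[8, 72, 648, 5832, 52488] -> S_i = 8*9^i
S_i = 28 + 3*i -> [28, 31, 34, 37, 40]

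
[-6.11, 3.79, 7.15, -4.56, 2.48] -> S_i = Random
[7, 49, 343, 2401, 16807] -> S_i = 7*7^i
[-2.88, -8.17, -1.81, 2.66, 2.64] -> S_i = Random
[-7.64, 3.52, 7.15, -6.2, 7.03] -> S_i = Random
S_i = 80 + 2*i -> [80, 82, 84, 86, 88]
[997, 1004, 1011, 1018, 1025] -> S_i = 997 + 7*i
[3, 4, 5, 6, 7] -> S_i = 3 + 1*i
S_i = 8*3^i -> [8, 24, 72, 216, 648]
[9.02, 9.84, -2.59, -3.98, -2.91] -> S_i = Random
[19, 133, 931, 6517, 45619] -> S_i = 19*7^i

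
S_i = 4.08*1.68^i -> [4.08, 6.85, 11.52, 19.35, 32.5]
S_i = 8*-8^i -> [8, -64, 512, -4096, 32768]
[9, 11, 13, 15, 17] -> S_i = 9 + 2*i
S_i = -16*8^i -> [-16, -128, -1024, -8192, -65536]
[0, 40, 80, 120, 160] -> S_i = 0 + 40*i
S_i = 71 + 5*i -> [71, 76, 81, 86, 91]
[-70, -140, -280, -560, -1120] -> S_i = -70*2^i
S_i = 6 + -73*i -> [6, -67, -140, -213, -286]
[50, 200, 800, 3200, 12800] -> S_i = 50*4^i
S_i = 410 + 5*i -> [410, 415, 420, 425, 430]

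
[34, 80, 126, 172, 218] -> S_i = 34 + 46*i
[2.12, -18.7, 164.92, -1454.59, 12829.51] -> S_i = 2.12*(-8.82)^i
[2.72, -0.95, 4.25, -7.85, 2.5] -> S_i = Random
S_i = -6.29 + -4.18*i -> [-6.29, -10.47, -14.65, -18.83, -23.01]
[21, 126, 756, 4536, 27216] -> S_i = 21*6^i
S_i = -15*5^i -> [-15, -75, -375, -1875, -9375]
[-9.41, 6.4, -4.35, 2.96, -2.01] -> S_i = -9.41*(-0.68)^i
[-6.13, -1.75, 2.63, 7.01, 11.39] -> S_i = -6.13 + 4.38*i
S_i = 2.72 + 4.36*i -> [2.72, 7.08, 11.44, 15.8, 20.16]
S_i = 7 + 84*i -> [7, 91, 175, 259, 343]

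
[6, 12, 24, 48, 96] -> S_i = 6*2^i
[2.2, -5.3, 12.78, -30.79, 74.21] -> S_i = 2.20*(-2.41)^i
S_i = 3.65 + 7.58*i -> [3.65, 11.23, 18.81, 26.39, 33.97]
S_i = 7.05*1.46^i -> [7.05, 10.29, 15.03, 21.94, 32.03]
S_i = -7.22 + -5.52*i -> [-7.22, -12.74, -18.26, -23.78, -29.3]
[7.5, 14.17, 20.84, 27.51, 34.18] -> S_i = 7.50 + 6.67*i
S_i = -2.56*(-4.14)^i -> [-2.56, 10.6, -43.88, 181.65, -752.04]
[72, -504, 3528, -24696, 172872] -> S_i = 72*-7^i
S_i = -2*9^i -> [-2, -18, -162, -1458, -13122]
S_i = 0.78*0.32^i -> [0.78, 0.25, 0.08, 0.03, 0.01]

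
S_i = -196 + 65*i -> [-196, -131, -66, -1, 64]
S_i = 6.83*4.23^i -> [6.83, 28.89, 122.21, 516.94, 2186.66]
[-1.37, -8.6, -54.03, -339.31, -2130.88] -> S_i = -1.37*6.28^i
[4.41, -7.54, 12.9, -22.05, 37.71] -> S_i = 4.41*(-1.71)^i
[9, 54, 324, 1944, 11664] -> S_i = 9*6^i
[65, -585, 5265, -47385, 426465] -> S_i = 65*-9^i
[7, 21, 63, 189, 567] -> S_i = 7*3^i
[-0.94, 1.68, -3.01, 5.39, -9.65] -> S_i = -0.94*(-1.79)^i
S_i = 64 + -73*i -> [64, -9, -82, -155, -228]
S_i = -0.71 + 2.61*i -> [-0.71, 1.9, 4.51, 7.12, 9.73]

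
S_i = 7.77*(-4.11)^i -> [7.77, -31.93, 131.25, -539.44, 2217.12]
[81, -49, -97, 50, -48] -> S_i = Random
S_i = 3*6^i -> [3, 18, 108, 648, 3888]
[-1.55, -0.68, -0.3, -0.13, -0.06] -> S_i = -1.55*0.44^i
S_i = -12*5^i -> [-12, -60, -300, -1500, -7500]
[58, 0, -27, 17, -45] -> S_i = Random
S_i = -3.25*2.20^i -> [-3.25, -7.15, -15.73, -34.61, -76.13]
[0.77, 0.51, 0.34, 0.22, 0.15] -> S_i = 0.77*0.66^i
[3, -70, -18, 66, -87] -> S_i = Random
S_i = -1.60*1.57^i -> [-1.6, -2.51, -3.94, -6.19, -9.72]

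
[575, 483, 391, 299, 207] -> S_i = 575 + -92*i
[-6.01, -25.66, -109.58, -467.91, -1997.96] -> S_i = -6.01*4.27^i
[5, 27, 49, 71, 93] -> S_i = 5 + 22*i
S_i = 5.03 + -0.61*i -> [5.03, 4.42, 3.81, 3.2, 2.59]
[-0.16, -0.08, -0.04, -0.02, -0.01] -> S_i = -0.16*0.49^i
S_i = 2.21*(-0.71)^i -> [2.21, -1.57, 1.11, -0.79, 0.56]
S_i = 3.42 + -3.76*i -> [3.42, -0.34, -4.1, -7.86, -11.62]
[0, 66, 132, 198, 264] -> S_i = 0 + 66*i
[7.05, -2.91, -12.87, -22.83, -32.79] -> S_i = 7.05 + -9.96*i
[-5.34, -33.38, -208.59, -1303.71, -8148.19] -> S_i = -5.34*6.25^i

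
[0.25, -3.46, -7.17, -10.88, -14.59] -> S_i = 0.25 + -3.71*i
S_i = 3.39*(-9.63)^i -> [3.39, -32.65, 314.38, -3027.46, 29154.45]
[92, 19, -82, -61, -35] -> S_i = Random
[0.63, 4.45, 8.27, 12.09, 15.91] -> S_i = 0.63 + 3.82*i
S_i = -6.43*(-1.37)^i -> [-6.43, 8.81, -12.07, 16.53, -22.65]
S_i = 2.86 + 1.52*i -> [2.86, 4.38, 5.9, 7.42, 8.94]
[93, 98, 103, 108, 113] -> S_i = 93 + 5*i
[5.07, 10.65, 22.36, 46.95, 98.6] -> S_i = 5.07*2.10^i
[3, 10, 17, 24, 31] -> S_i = 3 + 7*i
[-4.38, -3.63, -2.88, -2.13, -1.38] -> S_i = -4.38 + 0.75*i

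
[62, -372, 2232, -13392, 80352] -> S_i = 62*-6^i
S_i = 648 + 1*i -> [648, 649, 650, 651, 652]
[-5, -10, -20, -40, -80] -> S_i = -5*2^i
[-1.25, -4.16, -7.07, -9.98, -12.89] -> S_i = -1.25 + -2.91*i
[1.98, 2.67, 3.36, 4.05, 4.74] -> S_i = 1.98 + 0.69*i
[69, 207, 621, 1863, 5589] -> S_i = 69*3^i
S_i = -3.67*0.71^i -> [-3.67, -2.61, -1.85, -1.31, -0.93]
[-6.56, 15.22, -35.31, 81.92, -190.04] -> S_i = -6.56*(-2.32)^i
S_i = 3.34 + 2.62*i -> [3.34, 5.96, 8.58, 11.2, 13.82]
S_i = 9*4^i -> [9, 36, 144, 576, 2304]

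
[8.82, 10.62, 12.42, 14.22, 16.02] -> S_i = 8.82 + 1.80*i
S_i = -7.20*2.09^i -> [-7.2, -15.05, -31.45, -65.73, -137.38]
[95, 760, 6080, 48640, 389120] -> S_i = 95*8^i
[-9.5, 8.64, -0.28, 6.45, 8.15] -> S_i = Random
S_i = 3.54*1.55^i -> [3.54, 5.49, 8.5, 13.18, 20.43]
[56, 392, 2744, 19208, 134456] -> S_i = 56*7^i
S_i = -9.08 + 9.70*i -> [-9.08, 0.62, 10.32, 20.02, 29.72]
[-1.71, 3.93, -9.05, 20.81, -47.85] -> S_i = -1.71*(-2.30)^i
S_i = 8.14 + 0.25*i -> [8.14, 8.39, 8.64, 8.89, 9.14]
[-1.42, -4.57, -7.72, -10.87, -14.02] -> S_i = -1.42 + -3.15*i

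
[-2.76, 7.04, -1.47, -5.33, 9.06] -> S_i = Random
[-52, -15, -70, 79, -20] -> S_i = Random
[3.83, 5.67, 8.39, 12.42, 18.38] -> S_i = 3.83*1.48^i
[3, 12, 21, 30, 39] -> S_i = 3 + 9*i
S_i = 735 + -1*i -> [735, 734, 733, 732, 731]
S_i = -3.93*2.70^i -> [-3.93, -10.61, -28.65, -77.35, -208.86]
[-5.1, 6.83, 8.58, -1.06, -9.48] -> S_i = Random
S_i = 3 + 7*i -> [3, 10, 17, 24, 31]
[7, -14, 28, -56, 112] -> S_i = 7*-2^i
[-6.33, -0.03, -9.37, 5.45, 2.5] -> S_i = Random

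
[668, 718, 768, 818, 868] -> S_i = 668 + 50*i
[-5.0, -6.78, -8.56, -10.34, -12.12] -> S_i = -5.00 + -1.78*i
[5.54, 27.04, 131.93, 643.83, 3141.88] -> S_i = 5.54*4.88^i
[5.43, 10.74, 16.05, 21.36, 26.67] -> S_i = 5.43 + 5.31*i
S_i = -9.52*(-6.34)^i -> [-9.52, 60.36, -382.66, 2426.08, -15381.33]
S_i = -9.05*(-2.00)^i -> [-9.05, 18.1, -36.2, 72.4, -144.8]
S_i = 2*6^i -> [2, 12, 72, 432, 2592]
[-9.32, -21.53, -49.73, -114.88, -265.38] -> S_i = -9.32*2.31^i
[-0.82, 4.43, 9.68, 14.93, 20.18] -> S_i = -0.82 + 5.25*i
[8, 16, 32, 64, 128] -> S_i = 8*2^i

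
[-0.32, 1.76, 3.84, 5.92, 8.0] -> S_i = -0.32 + 2.08*i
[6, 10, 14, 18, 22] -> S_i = 6 + 4*i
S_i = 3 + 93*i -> [3, 96, 189, 282, 375]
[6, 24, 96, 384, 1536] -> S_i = 6*4^i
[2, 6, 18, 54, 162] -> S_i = 2*3^i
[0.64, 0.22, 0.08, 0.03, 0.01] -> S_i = 0.64*0.35^i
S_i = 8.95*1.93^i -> [8.95, 17.27, 33.34, 64.34, 124.18]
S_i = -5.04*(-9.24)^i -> [-5.04, 46.57, -430.3, 3976.0, -36738.25]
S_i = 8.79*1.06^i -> [8.79, 9.32, 9.88, 10.47, 11.1]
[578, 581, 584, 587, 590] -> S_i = 578 + 3*i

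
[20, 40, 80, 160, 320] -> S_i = 20*2^i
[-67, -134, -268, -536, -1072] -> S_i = -67*2^i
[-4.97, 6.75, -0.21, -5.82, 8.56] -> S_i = Random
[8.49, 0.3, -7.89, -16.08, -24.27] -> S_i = 8.49 + -8.19*i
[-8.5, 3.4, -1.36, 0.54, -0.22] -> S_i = -8.50*(-0.40)^i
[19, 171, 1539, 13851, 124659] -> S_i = 19*9^i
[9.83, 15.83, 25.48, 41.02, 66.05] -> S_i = 9.83*1.61^i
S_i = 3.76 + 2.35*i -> [3.76, 6.11, 8.46, 10.81, 13.16]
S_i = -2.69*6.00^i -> [-2.69, -16.14, -96.84, -581.04, -3486.24]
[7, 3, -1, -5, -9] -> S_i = 7 + -4*i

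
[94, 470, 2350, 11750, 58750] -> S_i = 94*5^i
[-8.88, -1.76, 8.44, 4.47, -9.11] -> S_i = Random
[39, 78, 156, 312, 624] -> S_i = 39*2^i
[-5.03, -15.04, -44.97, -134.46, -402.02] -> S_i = -5.03*2.99^i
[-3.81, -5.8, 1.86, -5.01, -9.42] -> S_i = Random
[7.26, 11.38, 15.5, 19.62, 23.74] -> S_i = 7.26 + 4.12*i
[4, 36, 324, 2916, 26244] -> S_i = 4*9^i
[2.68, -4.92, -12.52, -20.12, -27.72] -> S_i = 2.68 + -7.60*i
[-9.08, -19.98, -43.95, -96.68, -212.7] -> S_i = -9.08*2.20^i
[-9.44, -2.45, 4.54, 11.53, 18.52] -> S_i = -9.44 + 6.99*i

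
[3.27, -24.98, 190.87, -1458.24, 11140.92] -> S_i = 3.27*(-7.64)^i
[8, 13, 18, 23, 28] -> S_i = 8 + 5*i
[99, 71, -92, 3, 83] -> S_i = Random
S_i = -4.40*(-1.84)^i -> [-4.4, 8.1, -14.9, 27.41, -50.43]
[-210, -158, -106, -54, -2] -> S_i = -210 + 52*i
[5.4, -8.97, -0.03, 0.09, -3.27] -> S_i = Random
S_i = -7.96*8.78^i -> [-7.96, -69.89, -613.62, -5387.62, -47303.27]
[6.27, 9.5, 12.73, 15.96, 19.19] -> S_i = 6.27 + 3.23*i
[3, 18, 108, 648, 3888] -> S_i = 3*6^i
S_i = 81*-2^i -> [81, -162, 324, -648, 1296]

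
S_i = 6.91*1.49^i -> [6.91, 10.3, 15.34, 22.86, 34.06]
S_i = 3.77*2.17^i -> [3.77, 8.18, 17.75, 38.52, 83.59]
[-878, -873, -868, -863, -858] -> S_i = -878 + 5*i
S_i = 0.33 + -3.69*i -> [0.33, -3.36, -7.05, -10.74, -14.43]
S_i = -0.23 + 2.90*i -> [-0.23, 2.67, 5.57, 8.47, 11.37]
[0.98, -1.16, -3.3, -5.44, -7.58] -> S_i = 0.98 + -2.14*i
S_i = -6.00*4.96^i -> [-6.0, -29.76, -147.61, -732.14, -3631.43]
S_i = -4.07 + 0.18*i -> [-4.07, -3.89, -3.71, -3.53, -3.35]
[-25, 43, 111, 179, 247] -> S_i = -25 + 68*i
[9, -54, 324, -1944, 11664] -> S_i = 9*-6^i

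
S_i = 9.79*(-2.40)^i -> [9.79, -23.5, 56.39, -135.34, 324.81]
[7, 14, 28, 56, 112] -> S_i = 7*2^i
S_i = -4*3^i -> [-4, -12, -36, -108, -324]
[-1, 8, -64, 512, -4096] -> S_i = -1*-8^i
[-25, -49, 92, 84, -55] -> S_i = Random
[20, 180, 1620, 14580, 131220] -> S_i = 20*9^i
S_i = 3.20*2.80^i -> [3.2, 8.96, 25.09, 70.25, 196.69]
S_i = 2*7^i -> [2, 14, 98, 686, 4802]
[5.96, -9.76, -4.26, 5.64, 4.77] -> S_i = Random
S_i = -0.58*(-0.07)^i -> [-0.58, 0.04, -0.0, 0.0, -0.0]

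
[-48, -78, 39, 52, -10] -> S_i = Random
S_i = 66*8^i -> [66, 528, 4224, 33792, 270336]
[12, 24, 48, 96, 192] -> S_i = 12*2^i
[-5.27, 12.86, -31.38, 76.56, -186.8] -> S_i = -5.27*(-2.44)^i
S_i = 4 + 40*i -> [4, 44, 84, 124, 164]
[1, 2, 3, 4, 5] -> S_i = 1 + 1*i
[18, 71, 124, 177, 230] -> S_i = 18 + 53*i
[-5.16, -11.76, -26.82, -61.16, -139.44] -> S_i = -5.16*2.28^i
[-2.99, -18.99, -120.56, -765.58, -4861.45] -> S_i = -2.99*6.35^i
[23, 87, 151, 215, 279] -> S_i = 23 + 64*i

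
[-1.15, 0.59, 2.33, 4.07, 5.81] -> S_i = -1.15 + 1.74*i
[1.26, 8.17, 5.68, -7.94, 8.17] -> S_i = Random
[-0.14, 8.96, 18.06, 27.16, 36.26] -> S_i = -0.14 + 9.10*i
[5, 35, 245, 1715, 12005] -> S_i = 5*7^i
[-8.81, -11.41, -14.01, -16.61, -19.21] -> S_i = -8.81 + -2.60*i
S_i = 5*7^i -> [5, 35, 245, 1715, 12005]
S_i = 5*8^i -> [5, 40, 320, 2560, 20480]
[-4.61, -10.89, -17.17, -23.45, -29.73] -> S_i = -4.61 + -6.28*i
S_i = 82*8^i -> [82, 656, 5248, 41984, 335872]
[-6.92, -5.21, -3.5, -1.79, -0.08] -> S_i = -6.92 + 1.71*i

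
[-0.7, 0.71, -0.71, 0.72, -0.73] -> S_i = -0.70*(-1.01)^i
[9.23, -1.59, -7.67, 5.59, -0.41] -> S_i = Random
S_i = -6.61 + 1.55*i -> [-6.61, -5.06, -3.51, -1.96, -0.41]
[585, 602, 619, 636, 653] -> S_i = 585 + 17*i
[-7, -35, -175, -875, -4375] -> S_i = -7*5^i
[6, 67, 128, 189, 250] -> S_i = 6 + 61*i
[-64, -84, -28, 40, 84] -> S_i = Random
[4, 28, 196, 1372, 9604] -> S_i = 4*7^i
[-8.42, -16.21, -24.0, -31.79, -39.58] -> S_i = -8.42 + -7.79*i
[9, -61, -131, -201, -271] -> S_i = 9 + -70*i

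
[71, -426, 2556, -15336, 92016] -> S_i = 71*-6^i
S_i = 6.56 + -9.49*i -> [6.56, -2.93, -12.42, -21.91, -31.4]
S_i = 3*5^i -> [3, 15, 75, 375, 1875]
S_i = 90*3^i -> [90, 270, 810, 2430, 7290]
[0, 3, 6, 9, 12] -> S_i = 0 + 3*i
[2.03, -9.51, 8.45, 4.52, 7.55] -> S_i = Random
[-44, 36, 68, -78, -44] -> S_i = Random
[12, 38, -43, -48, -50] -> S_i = Random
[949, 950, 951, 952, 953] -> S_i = 949 + 1*i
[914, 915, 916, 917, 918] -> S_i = 914 + 1*i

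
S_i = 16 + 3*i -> [16, 19, 22, 25, 28]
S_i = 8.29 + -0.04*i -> [8.29, 8.25, 8.21, 8.17, 8.13]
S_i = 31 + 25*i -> [31, 56, 81, 106, 131]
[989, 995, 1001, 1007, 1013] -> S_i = 989 + 6*i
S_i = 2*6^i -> [2, 12, 72, 432, 2592]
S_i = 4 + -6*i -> [4, -2, -8, -14, -20]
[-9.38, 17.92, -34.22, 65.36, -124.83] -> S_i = -9.38*(-1.91)^i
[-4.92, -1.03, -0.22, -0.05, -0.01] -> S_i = -4.92*0.21^i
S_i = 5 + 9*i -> [5, 14, 23, 32, 41]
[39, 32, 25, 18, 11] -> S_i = 39 + -7*i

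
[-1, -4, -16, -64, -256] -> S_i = -1*4^i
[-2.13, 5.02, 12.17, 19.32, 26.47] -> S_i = -2.13 + 7.15*i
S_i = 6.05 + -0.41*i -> [6.05, 5.64, 5.23, 4.82, 4.41]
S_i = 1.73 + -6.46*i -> [1.73, -4.73, -11.19, -17.65, -24.11]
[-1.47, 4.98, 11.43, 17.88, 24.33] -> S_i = -1.47 + 6.45*i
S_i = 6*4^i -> [6, 24, 96, 384, 1536]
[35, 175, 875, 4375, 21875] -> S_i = 35*5^i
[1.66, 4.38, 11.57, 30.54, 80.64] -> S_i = 1.66*2.64^i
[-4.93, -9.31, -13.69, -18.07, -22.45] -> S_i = -4.93 + -4.38*i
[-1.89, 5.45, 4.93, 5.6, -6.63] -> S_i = Random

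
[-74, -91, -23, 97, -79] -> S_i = Random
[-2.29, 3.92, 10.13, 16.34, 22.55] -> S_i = -2.29 + 6.21*i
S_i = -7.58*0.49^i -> [-7.58, -3.71, -1.82, -0.89, -0.44]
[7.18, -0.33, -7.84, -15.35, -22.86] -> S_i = 7.18 + -7.51*i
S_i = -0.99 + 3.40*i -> [-0.99, 2.41, 5.81, 9.21, 12.61]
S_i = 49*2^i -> [49, 98, 196, 392, 784]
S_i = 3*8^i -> [3, 24, 192, 1536, 12288]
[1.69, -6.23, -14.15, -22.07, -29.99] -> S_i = 1.69 + -7.92*i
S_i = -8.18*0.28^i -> [-8.18, -2.29, -0.64, -0.18, -0.05]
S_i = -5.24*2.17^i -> [-5.24, -11.37, -24.67, -53.54, -116.19]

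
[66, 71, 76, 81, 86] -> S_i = 66 + 5*i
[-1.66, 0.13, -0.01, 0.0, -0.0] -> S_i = -1.66*(-0.08)^i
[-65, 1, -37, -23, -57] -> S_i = Random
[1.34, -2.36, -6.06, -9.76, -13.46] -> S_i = 1.34 + -3.70*i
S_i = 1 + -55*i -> [1, -54, -109, -164, -219]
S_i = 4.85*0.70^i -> [4.85, 3.39, 2.38, 1.66, 1.16]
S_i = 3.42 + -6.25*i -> [3.42, -2.83, -9.08, -15.33, -21.58]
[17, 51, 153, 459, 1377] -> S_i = 17*3^i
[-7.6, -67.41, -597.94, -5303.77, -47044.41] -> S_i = -7.60*8.87^i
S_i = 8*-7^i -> [8, -56, 392, -2744, 19208]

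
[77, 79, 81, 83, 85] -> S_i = 77 + 2*i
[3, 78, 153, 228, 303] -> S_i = 3 + 75*i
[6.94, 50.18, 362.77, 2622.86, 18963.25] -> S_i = 6.94*7.23^i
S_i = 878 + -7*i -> [878, 871, 864, 857, 850]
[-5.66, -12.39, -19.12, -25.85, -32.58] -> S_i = -5.66 + -6.73*i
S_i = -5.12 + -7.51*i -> [-5.12, -12.63, -20.14, -27.65, -35.16]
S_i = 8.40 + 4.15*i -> [8.4, 12.55, 16.7, 20.85, 25.0]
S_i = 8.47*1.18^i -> [8.47, 9.99, 11.79, 13.92, 16.42]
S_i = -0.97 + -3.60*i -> [-0.97, -4.57, -8.17, -11.77, -15.37]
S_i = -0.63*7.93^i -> [-0.63, -5.0, -39.62, -314.17, -2491.34]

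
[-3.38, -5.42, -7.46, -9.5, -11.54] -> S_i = -3.38 + -2.04*i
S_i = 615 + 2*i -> [615, 617, 619, 621, 623]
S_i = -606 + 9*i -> [-606, -597, -588, -579, -570]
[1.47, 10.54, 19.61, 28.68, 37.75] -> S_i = 1.47 + 9.07*i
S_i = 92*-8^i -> [92, -736, 5888, -47104, 376832]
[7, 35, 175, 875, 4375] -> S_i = 7*5^i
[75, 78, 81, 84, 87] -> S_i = 75 + 3*i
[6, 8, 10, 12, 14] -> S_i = 6 + 2*i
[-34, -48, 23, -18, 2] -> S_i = Random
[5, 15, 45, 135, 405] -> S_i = 5*3^i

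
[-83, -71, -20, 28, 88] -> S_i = Random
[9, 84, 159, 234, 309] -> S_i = 9 + 75*i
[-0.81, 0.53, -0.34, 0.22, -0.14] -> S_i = -0.81*(-0.65)^i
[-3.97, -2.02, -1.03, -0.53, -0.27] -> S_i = -3.97*0.51^i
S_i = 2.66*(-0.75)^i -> [2.66, -2.0, 1.5, -1.12, 0.84]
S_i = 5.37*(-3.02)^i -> [5.37, -16.22, 48.98, -147.91, 446.69]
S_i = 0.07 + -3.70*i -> [0.07, -3.63, -7.33, -11.03, -14.73]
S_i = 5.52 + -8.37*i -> [5.52, -2.85, -11.22, -19.59, -27.96]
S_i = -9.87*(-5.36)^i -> [-9.87, 52.9, -283.56, 1519.89, -8146.6]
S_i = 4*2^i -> [4, 8, 16, 32, 64]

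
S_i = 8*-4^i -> [8, -32, 128, -512, 2048]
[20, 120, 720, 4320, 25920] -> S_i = 20*6^i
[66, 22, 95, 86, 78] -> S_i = Random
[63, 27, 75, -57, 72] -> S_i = Random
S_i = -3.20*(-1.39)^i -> [-3.2, 4.45, -6.18, 8.59, -11.95]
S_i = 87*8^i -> [87, 696, 5568, 44544, 356352]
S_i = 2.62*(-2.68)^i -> [2.62, -7.02, 18.82, -50.43, 135.16]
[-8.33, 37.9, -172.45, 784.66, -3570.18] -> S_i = -8.33*(-4.55)^i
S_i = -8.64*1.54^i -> [-8.64, -13.31, -20.49, -31.56, -48.6]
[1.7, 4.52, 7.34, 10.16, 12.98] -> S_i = 1.70 + 2.82*i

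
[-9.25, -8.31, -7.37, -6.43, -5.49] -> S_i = -9.25 + 0.94*i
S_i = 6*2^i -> [6, 12, 24, 48, 96]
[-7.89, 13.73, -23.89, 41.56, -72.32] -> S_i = -7.89*(-1.74)^i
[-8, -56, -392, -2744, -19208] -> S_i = -8*7^i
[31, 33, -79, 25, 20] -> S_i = Random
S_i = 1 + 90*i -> [1, 91, 181, 271, 361]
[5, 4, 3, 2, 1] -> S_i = 5 + -1*i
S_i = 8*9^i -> [8, 72, 648, 5832, 52488]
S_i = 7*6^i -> [7, 42, 252, 1512, 9072]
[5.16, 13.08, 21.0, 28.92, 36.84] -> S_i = 5.16 + 7.92*i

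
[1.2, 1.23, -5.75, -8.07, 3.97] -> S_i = Random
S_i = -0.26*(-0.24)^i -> [-0.26, 0.06, -0.01, 0.0, -0.0]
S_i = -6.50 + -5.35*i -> [-6.5, -11.85, -17.2, -22.55, -27.9]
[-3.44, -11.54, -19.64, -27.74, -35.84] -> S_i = -3.44 + -8.10*i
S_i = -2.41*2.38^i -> [-2.41, -5.74, -13.65, -32.49, -77.33]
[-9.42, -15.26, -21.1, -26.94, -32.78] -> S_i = -9.42 + -5.84*i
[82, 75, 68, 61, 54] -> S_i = 82 + -7*i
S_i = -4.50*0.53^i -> [-4.5, -2.39, -1.26, -0.67, -0.36]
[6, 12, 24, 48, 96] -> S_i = 6*2^i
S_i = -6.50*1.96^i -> [-6.5, -12.74, -24.97, -48.94, -95.93]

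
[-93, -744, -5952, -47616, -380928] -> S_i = -93*8^i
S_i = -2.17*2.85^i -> [-2.17, -6.18, -17.63, -50.23, -143.17]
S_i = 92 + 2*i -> [92, 94, 96, 98, 100]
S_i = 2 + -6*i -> [2, -4, -10, -16, -22]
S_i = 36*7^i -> [36, 252, 1764, 12348, 86436]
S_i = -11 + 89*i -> [-11, 78, 167, 256, 345]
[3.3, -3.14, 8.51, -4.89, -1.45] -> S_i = Random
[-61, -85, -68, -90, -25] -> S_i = Random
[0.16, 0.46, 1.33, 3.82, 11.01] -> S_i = 0.16*2.88^i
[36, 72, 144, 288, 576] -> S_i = 36*2^i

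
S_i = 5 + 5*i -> [5, 10, 15, 20, 25]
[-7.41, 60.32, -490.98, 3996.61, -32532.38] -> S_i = -7.41*(-8.14)^i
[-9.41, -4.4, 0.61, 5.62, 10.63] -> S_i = -9.41 + 5.01*i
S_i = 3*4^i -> [3, 12, 48, 192, 768]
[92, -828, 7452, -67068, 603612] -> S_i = 92*-9^i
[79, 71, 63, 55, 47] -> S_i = 79 + -8*i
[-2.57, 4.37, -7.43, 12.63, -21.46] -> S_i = -2.57*(-1.70)^i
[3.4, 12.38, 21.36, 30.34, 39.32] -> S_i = 3.40 + 8.98*i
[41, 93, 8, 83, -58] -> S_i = Random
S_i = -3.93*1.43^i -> [-3.93, -5.62, -8.04, -11.49, -16.43]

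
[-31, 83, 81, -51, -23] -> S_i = Random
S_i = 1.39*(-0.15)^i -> [1.39, -0.21, 0.03, -0.0, 0.0]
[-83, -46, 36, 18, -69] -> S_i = Random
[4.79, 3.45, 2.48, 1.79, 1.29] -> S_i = 4.79*0.72^i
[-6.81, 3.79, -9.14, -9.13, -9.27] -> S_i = Random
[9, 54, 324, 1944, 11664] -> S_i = 9*6^i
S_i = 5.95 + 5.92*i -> [5.95, 11.87, 17.79, 23.71, 29.63]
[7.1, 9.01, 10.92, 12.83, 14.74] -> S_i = 7.10 + 1.91*i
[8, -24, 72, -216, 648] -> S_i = 8*-3^i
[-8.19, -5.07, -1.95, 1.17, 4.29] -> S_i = -8.19 + 3.12*i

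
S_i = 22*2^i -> [22, 44, 88, 176, 352]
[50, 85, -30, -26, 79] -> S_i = Random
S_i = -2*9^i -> [-2, -18, -162, -1458, -13122]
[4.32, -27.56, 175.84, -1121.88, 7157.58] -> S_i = 4.32*(-6.38)^i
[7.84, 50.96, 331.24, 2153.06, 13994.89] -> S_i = 7.84*6.50^i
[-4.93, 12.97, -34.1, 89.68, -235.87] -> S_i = -4.93*(-2.63)^i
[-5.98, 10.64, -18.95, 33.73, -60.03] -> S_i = -5.98*(-1.78)^i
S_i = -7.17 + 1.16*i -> [-7.17, -6.01, -4.85, -3.69, -2.53]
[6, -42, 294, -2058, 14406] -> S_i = 6*-7^i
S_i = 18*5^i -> [18, 90, 450, 2250, 11250]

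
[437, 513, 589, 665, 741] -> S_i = 437 + 76*i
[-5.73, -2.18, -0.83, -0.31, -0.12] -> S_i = -5.73*0.38^i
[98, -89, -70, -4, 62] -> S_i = Random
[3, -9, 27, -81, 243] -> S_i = 3*-3^i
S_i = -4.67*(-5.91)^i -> [-4.67, 27.6, -163.11, 964.01, -5697.27]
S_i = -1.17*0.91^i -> [-1.17, -1.06, -0.97, -0.88, -0.8]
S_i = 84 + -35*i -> [84, 49, 14, -21, -56]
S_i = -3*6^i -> [-3, -18, -108, -648, -3888]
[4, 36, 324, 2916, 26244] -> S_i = 4*9^i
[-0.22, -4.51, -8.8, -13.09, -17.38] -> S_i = -0.22 + -4.29*i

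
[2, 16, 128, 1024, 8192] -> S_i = 2*8^i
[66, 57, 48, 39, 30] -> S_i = 66 + -9*i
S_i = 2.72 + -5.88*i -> [2.72, -3.16, -9.04, -14.92, -20.8]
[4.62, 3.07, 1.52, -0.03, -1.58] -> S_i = 4.62 + -1.55*i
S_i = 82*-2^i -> [82, -164, 328, -656, 1312]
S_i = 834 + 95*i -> [834, 929, 1024, 1119, 1214]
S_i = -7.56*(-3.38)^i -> [-7.56, 25.55, -86.37, 291.93, -986.71]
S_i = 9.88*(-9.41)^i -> [9.88, -92.97, 874.86, -8232.39, 77466.77]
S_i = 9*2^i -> [9, 18, 36, 72, 144]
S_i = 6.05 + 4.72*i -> [6.05, 10.77, 15.49, 20.21, 24.93]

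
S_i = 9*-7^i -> [9, -63, 441, -3087, 21609]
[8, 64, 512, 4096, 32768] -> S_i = 8*8^i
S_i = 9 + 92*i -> [9, 101, 193, 285, 377]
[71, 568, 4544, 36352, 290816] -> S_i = 71*8^i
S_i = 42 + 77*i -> [42, 119, 196, 273, 350]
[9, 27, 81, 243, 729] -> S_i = 9*3^i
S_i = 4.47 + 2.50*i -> [4.47, 6.97, 9.47, 11.97, 14.47]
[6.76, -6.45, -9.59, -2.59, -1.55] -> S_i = Random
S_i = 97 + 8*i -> [97, 105, 113, 121, 129]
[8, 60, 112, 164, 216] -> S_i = 8 + 52*i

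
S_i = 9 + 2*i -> [9, 11, 13, 15, 17]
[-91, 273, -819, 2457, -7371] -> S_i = -91*-3^i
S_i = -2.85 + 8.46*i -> [-2.85, 5.61, 14.07, 22.53, 30.99]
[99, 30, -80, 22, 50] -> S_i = Random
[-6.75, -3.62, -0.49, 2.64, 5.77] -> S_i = -6.75 + 3.13*i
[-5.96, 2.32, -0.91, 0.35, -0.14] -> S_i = -5.96*(-0.39)^i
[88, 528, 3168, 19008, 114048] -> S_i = 88*6^i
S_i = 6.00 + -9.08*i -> [6.0, -3.08, -12.16, -21.24, -30.32]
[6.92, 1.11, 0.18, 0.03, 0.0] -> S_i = 6.92*0.16^i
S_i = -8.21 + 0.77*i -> [-8.21, -7.44, -6.67, -5.9, -5.13]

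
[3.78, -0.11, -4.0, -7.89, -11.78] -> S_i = 3.78 + -3.89*i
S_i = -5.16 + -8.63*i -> [-5.16, -13.79, -22.42, -31.05, -39.68]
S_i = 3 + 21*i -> [3, 24, 45, 66, 87]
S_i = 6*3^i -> [6, 18, 54, 162, 486]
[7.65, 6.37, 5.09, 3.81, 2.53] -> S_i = 7.65 + -1.28*i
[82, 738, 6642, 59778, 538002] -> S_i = 82*9^i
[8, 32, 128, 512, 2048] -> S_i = 8*4^i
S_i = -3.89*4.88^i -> [-3.89, -18.98, -92.64, -452.07, -2206.12]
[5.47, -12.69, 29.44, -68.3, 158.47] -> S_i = 5.47*(-2.32)^i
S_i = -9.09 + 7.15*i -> [-9.09, -1.94, 5.21, 12.36, 19.51]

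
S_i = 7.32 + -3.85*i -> [7.32, 3.47, -0.38, -4.23, -8.08]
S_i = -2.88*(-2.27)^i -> [-2.88, 6.54, -14.84, 33.69, -76.47]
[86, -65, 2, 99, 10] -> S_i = Random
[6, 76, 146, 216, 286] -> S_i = 6 + 70*i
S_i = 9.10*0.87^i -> [9.1, 7.92, 6.89, 5.99, 5.21]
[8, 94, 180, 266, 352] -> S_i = 8 + 86*i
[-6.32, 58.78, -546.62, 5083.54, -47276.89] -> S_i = -6.32*(-9.30)^i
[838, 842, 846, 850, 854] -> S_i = 838 + 4*i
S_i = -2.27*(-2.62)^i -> [-2.27, 5.95, -15.58, 40.83, -106.96]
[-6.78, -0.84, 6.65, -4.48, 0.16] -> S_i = Random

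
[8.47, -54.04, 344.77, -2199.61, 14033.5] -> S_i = 8.47*(-6.38)^i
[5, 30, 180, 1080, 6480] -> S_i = 5*6^i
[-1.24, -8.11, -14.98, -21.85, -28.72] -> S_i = -1.24 + -6.87*i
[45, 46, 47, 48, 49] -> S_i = 45 + 1*i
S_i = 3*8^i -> [3, 24, 192, 1536, 12288]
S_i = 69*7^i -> [69, 483, 3381, 23667, 165669]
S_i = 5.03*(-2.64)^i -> [5.03, -13.28, 35.06, -92.55, 244.33]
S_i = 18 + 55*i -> [18, 73, 128, 183, 238]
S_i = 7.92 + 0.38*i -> [7.92, 8.3, 8.68, 9.06, 9.44]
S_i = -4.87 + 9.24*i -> [-4.87, 4.37, 13.61, 22.85, 32.09]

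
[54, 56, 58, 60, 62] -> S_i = 54 + 2*i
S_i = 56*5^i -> [56, 280, 1400, 7000, 35000]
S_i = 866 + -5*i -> [866, 861, 856, 851, 846]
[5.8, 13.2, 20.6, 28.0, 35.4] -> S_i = 5.80 + 7.40*i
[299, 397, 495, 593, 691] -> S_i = 299 + 98*i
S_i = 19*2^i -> [19, 38, 76, 152, 304]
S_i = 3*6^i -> [3, 18, 108, 648, 3888]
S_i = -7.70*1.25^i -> [-7.7, -9.62, -12.03, -15.04, -18.8]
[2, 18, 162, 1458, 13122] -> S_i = 2*9^i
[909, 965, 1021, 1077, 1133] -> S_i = 909 + 56*i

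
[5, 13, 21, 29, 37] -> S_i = 5 + 8*i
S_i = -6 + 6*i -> [-6, 0, 6, 12, 18]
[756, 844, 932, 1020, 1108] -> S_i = 756 + 88*i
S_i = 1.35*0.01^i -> [1.35, 0.01, 0.0, 0.0, 0.0]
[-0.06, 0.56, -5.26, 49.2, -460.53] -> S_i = -0.06*(-9.36)^i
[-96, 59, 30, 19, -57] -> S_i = Random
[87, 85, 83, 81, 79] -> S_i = 87 + -2*i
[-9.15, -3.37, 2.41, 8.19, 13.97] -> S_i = -9.15 + 5.78*i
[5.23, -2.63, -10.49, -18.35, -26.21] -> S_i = 5.23 + -7.86*i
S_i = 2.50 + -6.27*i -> [2.5, -3.77, -10.04, -16.31, -22.58]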